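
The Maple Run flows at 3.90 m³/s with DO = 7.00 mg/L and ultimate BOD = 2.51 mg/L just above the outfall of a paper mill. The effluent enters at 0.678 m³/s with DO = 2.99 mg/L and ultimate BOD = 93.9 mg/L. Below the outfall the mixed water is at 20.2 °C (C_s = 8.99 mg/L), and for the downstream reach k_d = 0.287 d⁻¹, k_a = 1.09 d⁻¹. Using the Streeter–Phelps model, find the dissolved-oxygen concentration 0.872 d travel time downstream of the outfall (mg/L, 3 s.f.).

Mixed DO = (3.90×7.00 + 0.678×2.99)/(3.90+0.678) = 29.33/4.578 = 6.406 mg/L.
Mixed L₀ = (3.90×2.51 + 0.678×93.9)/(4.578) = 73.45/4.578 = 16.04 mg/L.
Initial deficit D₀ = C_s − DO₀ = 8.99 − 6.406 = 2.584 mg/L.
D(0.872) = [0.287×16.04/(1.09−0.287)](e^(−0.287×0.872) − e^(−1.09×0.872)) + 2.584 e^(−1.09×0.872)
= 5.735 × (0.7786 − 0.3866) + 2.584 × 0.3866 = 3.247 mg/L.
DO = 8.99 − 3.247 = 5.743 mg/L.

DO ≈ 5.74 mg/L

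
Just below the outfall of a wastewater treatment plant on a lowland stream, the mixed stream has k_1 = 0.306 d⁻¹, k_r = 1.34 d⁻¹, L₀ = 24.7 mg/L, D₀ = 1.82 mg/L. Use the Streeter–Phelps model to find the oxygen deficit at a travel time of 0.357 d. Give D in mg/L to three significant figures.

D ≈ 3.15 mg/L

k_1 L₀/(k_r−k_1) = 0.306×24.7/(1.34−0.306) = 7.558/1.034 = 7.310 mg/L.
e^(−k_1 t) = e^(−0.306×0.3570) = 0.8965; e^(−k_r t) = e^(−1.34×0.3570) = 0.6198.
D = 7.310 × (0.8965 − 0.6198) + 1.82 × 0.6198 = 2.023 + 1.128 = 3.151 mg/L.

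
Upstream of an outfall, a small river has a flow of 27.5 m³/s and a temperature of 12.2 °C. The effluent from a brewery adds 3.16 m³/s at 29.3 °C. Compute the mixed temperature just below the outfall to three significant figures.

Flow-weighted mixing: C = (Q_r C_r + Q_w C_w)/(Q_r + Q_w)
= (27.5×12.2 + 3.16×29.3)/(27.5 + 3.16) = 428.1/30.66 = 13.96 °C.

14.0 °C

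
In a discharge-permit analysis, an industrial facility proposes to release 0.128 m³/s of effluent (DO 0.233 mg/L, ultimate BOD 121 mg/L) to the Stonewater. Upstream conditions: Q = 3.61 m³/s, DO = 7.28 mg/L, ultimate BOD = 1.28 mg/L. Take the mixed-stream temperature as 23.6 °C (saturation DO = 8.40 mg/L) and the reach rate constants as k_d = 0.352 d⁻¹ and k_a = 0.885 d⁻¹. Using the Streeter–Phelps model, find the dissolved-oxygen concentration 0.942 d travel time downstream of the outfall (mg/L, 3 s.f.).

Mixed DO = (3.61×7.28 + 0.128×0.233)/(3.61+0.128) = 26.31/3.738 = 7.039 mg/L.
Mixed L₀ = (3.61×1.28 + 0.128×121)/(3.738) = 20.11/3.738 = 5.380 mg/L.
Initial deficit D₀ = C_s − DO₀ = 8.40 − 7.039 = 1.361 mg/L.
D(0.942) = [0.352×5.380/(0.885−0.352)](e^(−0.352×0.942) − e^(−0.885×0.942)) + 1.361 e^(−0.885×0.942)
= 3.553 × (0.7178 − 0.4345) + 1.361 × 0.4345 = 1.598 mg/L.
DO = 8.40 − 1.598 = 6.802 mg/L.

DO ≈ 6.80 mg/L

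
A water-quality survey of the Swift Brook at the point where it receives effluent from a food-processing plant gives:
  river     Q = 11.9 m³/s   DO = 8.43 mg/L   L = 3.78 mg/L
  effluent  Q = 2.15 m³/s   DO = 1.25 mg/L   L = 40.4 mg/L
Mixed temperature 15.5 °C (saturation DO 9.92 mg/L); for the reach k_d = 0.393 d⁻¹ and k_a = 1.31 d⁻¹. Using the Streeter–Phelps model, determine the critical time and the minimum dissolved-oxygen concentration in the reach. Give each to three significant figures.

t_c ≈ 0.188 d; minimum DO ≈ 7.30 mg/L

Mixed DO = (11.9×8.43 + 2.15×1.25)/(11.9+2.15) = 103.0/14.05 = 7.331 mg/L.
Mixed L₀ = (11.9×3.78 + 2.15×40.4)/(14.05) = 131.8/14.05 = 9.384 mg/L.
Initial deficit D₀ = C_s − DO₀ = 9.92 − 7.331 = 2.589 mg/L.
t_c = (1/0.9170) ln[(1.31/0.393)(1 − 2.589×0.9170/(0.393×9.384))] = 1.091 × ln(1.188) = 0.1876 d.
D_c = (0.393/1.31) × 9.384 × e^(−0.393×0.1876) = 0.3000 × 9.384 × 0.9289 = 2.615 mg/L.
Minimum DO = 9.92 − 2.615 = 7.305 mg/L.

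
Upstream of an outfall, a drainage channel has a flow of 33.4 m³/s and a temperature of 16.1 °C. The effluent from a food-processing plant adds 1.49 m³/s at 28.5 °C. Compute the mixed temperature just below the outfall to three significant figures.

Flow-weighted mixing: C = (Q_r C_r + Q_w C_w)/(Q_r + Q_w)
= (33.4×16.1 + 1.49×28.5)/(33.4 + 1.49) = 580.2/34.89 = 16.63 °C.

16.6 °C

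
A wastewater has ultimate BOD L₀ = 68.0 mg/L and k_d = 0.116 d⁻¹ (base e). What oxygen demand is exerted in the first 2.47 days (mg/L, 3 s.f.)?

y_t = L₀(1 − e^(−k_d t)) = 68.0 × (1 − e^(−0.116×2.47))
= 68.0 × (1 − 0.7509) = 68.0 × 0.2491 = 16.94 mg/L.

y ≈ 16.9 mg/L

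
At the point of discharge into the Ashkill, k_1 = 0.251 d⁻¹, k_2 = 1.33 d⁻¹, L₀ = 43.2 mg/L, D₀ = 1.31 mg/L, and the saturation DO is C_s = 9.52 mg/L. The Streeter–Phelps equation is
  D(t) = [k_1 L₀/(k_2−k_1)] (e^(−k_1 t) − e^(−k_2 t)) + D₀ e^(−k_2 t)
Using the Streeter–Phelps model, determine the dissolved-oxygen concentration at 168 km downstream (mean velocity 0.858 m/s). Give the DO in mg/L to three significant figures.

Travel time t = x/v = 168 km / (0.858 m/s) = 168000 m / 0.858 m/s = 195800 s = 2.266 d.
k_1 L₀/(k_2−k_1) = 0.251×43.2/(1.33−0.251) = 10.84/1.079 = 10.05 mg/L.
e^(−k_1 t) = e^(−0.251×2.266) = 0.5662; e^(−k_2 t) = e^(−1.33×2.266) = 0.04909.
D = 10.05 × (0.5662 − 0.04909) + 1.31 × 0.04909 = 5.196 + 0.06431 = 5.261 mg/L.
DO = C_s − D = 9.52 − 5.261 = 4.259 mg/L.

DO ≈ 4.26 mg/L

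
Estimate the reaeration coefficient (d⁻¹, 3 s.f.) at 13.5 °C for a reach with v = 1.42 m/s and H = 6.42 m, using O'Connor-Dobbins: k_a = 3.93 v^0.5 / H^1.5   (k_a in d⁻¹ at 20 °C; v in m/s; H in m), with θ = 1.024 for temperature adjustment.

k_a ≈ 0.247 d⁻¹

k_a(20) = 3.93 × 1.42^0.5 / 6.42^1.5 = 3.93 × 1.192 / 16.27 = 0.2879 d⁻¹.
k_a(13.5) = 0.2879 × 1.024^(13.5−20) = 0.2879 × 0.8571 = 0.2468 d⁻¹.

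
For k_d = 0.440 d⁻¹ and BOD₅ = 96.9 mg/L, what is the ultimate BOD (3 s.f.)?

BOD₅ = L₀(1 − e^(−5k_d)) ⇒ L₀ = BOD₅ / (1 − e^(−5×0.440))
= 96.9 / (1 − 0.1108) = 96.9 / 0.8892 = 109.0 mg/L.

L₀ ≈ 109 mg/L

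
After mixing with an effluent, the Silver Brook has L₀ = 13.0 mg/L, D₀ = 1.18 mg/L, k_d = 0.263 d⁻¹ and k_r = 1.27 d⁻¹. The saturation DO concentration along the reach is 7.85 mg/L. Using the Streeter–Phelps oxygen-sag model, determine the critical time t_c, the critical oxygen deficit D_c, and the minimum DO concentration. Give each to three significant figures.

t_c ≈ 1.14 d; D_c ≈ 1.99 mg/L; min DO ≈ 5.86 mg/L

t_c = [1/(k_r−k_d)] ln[(k_r/k_d)(1 − D₀(k_r−k_d)/(k_d L₀))]
= [1/(1.27−0.263)] ln[(1.27/0.263)(1 − 1.18×1.007/(0.263×13.0))]
= (1/1.007) ln[4.829 × 0.6525] = 0.9930 × ln(3.151) = 0.9930 × 1.148 = 1.140 d.
D_c = (k_d/k_r) L₀ e^(−k_d t_c) = (0.263/1.27) × 13.0 × e^(−0.263×1.140) = 0.2071 × 13.0 × 0.7410 = 1.995 mg/L.
Minimum DO = C_s − D_c = 7.85 − 1.995 = 5.855 mg/L.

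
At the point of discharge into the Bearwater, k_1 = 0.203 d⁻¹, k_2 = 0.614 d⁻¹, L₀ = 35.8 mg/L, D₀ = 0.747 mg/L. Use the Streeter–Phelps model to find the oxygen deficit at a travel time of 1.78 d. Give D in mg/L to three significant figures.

D ≈ 6.64 mg/L

k_1 L₀/(k_2−k_1) = 0.203×35.8/(0.614−0.203) = 7.267/0.4110 = 17.68 mg/L.
e^(−k_1 t) = e^(−0.203×1.780) = 0.6967; e^(−k_2 t) = e^(−0.614×1.780) = 0.3352.
D = 17.68 × (0.6967 − 0.3352) + 0.747 × 0.3352 = 6.392 + 0.2504 = 6.643 mg/L.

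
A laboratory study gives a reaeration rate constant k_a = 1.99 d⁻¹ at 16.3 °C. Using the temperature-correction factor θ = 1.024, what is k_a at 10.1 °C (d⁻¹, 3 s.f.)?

k_a(T₂) = k_a(T₁) · θ^(T₂−T₁) = 1.99 × 1.024^(10.1−16.3)
= 1.99 × 1.024^-6.20 = 1.99 × 0.8633 = 1.718 d⁻¹.

k_a ≈ 1.72 d⁻¹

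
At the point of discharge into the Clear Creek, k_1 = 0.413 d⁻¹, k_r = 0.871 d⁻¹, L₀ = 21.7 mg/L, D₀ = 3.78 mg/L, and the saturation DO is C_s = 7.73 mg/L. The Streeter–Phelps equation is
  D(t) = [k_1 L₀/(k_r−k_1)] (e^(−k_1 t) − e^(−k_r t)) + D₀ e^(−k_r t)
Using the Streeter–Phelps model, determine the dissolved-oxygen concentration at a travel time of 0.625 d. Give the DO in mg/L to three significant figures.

k_1 L₀/(k_r−k_1) = 0.413×21.7/(0.871−0.413) = 8.962/0.4580 = 19.57 mg/L.
e^(−k_1 t) = e^(−0.413×0.6250) = 0.7725; e^(−k_r t) = e^(−0.871×0.6250) = 0.5802.
D = 19.57 × (0.7725 − 0.5802) + 3.78 × 0.5802 = 3.763 + 2.193 = 5.956 mg/L.
DO = C_s − D = 7.73 − 5.956 = 1.774 mg/L.

DO ≈ 1.77 mg/L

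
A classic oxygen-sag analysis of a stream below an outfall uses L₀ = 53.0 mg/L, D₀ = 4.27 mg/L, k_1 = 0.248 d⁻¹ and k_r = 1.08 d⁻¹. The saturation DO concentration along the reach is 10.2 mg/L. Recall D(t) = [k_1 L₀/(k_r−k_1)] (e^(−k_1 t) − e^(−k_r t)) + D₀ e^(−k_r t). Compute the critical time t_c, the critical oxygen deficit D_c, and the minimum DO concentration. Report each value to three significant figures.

t_c ≈ 1.39 d; D_c ≈ 8.62 mg/L; min DO ≈ 1.58 mg/L

t_c = [1/(k_r−k_1)] ln[(k_r/k_1)(1 − D₀(k_r−k_1)/(k_1 L₀))]
= [1/(1.08−0.248)] ln[(1.08/0.248)(1 − 4.27×0.8320/(0.248×53.0))]
= (1/0.8320) ln[4.355 × 0.7297] = 1.202 × ln(3.178) = 1.202 × 1.156 = 1.390 d.
D_c = (k_1/k_r) L₀ e^(−k_1 t_c) = (0.248/1.08) × 53.0 × e^(−0.248×1.390) = 0.2296 × 53.0 × 0.7085 = 8.622 mg/L.
Minimum DO = C_s − D_c = 10.2 − 8.622 = 1.578 mg/L.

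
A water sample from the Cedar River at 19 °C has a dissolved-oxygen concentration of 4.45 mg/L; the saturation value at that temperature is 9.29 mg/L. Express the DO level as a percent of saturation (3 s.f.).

47.9 % saturation

% saturation = C/C_s × 100 = 4.45/9.29 × 100 = 47.9 %.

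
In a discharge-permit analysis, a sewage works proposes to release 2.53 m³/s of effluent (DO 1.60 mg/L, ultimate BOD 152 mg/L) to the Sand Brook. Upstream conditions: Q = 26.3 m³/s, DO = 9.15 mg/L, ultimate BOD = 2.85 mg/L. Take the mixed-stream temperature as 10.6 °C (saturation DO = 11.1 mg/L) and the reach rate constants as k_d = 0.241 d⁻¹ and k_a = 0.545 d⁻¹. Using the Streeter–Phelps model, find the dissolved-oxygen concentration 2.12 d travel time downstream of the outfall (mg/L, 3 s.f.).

DO ≈ 6.68 mg/L

Mixed DO = (26.3×9.15 + 2.53×1.60)/(26.3+2.53) = 244.7/28.83 = 8.487 mg/L.
Mixed L₀ = (26.3×2.85 + 2.53×152)/(28.83) = 459.5/28.83 = 15.94 mg/L.
Initial deficit D₀ = C_s − DO₀ = 11.1 − 8.487 = 2.613 mg/L.
D(2.12) = [0.241×15.94/(0.545−0.241)](e^(−0.241×2.12) − e^(−0.545×2.12)) + 2.613 e^(−0.545×2.12)
= 12.64 × (0.5999 − 0.3149) + 2.613 × 0.3149 = 4.424 mg/L.
DO = 11.1 − 4.424 = 6.676 mg/L.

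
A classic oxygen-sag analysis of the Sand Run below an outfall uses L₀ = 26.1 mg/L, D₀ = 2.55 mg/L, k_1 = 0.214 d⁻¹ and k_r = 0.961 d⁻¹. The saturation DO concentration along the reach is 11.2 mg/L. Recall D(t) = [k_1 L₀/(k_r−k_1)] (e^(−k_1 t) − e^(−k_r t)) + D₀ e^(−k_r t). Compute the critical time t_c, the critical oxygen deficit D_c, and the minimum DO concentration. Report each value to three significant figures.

t_c = [1/(k_r−k_1)] ln[(k_r/k_1)(1 − D₀(k_r−k_1)/(k_1 L₀))]
= [1/(0.961−0.214)] ln[(0.961/0.214)(1 − 2.55×0.7470/(0.214×26.1))]
= (1/0.7470) ln[4.491 × 0.6590] = 1.339 × ln(2.959) = 1.339 × 1.085 = 1.452 d.
D_c = (k_1/k_r) L₀ e^(−k_1 t_c) = (0.214/0.961) × 26.1 × e^(−0.214×1.452) = 0.2227 × 26.1 × 0.7329 = 4.259 mg/L.
Minimum DO = C_s − D_c = 11.2 − 4.259 = 6.941 mg/L.

t_c ≈ 1.45 d; D_c ≈ 4.26 mg/L; min DO ≈ 6.94 mg/L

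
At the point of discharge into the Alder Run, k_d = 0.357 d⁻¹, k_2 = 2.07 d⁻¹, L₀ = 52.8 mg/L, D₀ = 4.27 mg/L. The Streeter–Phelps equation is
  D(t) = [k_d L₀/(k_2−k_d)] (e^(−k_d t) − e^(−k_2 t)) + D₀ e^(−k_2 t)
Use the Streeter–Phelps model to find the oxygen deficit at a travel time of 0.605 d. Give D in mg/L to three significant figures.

D ≈ 6.94 mg/L

k_d L₀/(k_2−k_d) = 0.357×52.8/(2.07−0.357) = 18.85/1.713 = 11.00 mg/L.
e^(−k_d t) = e^(−0.357×0.6050) = 0.8057; e^(−k_2 t) = e^(−2.07×0.6050) = 0.2858.
D = 11.00 × (0.8057 − 0.2858) + 4.27 × 0.2858 = 5.721 + 1.221 = 6.942 mg/L.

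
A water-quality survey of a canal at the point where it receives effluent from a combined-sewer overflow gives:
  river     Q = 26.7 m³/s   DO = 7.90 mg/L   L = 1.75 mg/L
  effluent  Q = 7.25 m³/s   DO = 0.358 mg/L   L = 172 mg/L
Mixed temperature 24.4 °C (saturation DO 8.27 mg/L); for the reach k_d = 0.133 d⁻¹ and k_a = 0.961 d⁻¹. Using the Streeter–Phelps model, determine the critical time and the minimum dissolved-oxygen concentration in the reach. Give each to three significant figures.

t_c ≈ 1.92 d; minimum DO ≈ 4.18 mg/L

Mixed DO = (26.7×7.90 + 7.25×0.358)/(26.7+7.25) = 213.5/33.95 = 6.289 mg/L.
Mixed L₀ = (26.7×1.75 + 7.25×172)/(33.95) = 1294/33.95 = 38.11 mg/L.
Initial deficit D₀ = C_s − DO₀ = 8.27 − 6.289 = 1.981 mg/L.
t_c = (1/0.8280) ln[(0.961/0.133)(1 − 1.981×0.8280/(0.133×38.11))] = 1.208 × ln(4.888) = 1.916 d.
D_c = (0.133/0.961) × 38.11 × e^(−0.133×1.916) = 0.1384 × 38.11 × 0.7750 = 4.087 mg/L.
Minimum DO = 8.27 − 4.087 = 4.183 mg/L.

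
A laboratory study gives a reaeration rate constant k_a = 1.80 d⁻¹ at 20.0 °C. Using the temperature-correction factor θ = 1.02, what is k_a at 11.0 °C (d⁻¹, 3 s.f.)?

k_a ≈ 1.51 d⁻¹

k_a(T₂) = k_a(T₁) · θ^(T₂−T₁) = 1.80 × 1.02^(11.0−20.0)
= 1.80 × 1.02^-9.00 = 1.80 × 0.8368 = 1.506 d⁻¹.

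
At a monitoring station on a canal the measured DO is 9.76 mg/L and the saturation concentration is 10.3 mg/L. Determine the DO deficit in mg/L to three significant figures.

D = C_s − C = 10.3 − 9.76 = 0.540 mg/L.

D ≈ 0.540 mg/L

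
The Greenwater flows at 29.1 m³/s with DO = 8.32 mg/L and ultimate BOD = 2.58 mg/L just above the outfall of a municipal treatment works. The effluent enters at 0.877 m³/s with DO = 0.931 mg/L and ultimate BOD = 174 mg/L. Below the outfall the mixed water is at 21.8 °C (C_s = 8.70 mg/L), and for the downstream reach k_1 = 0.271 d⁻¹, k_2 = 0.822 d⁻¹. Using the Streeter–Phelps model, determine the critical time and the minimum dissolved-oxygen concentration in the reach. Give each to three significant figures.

t_c ≈ 1.70 d; minimum DO ≈ 7.12 mg/L

Mixed DO = (29.1×8.32 + 0.877×0.931)/(29.1+0.877) = 242.9/29.98 = 8.104 mg/L.
Mixed L₀ = (29.1×2.58 + 0.877×174)/(29.98) = 227.7/29.98 = 7.595 mg/L.
Initial deficit D₀ = C_s − DO₀ = 8.70 − 8.104 = 0.5962 mg/L.
t_c = (1/0.5510) ln[(0.822/0.271)(1 − 0.5962×0.5510/(0.271×7.595))] = 1.815 × ln(2.549) = 1.698 d.
D_c = (0.271/0.822) × 7.595 × e^(−0.271×1.698) = 0.3297 × 7.595 × 0.6311 = 1.580 mg/L.
Minimum DO = 8.70 − 1.580 = 7.120 mg/L.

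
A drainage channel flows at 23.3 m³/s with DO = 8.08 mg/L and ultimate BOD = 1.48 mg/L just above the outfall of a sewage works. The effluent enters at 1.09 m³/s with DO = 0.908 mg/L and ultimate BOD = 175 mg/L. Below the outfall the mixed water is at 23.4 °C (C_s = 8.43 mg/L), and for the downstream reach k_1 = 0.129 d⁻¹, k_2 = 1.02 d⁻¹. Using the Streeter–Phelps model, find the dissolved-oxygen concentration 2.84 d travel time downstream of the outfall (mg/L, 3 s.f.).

DO ≈ 7.54 mg/L

Mixed DO = (23.3×8.08 + 1.09×0.908)/(23.3+1.09) = 189.3/24.39 = 7.759 mg/L.
Mixed L₀ = (23.3×1.48 + 1.09×175)/(24.39) = 225.2/24.39 = 9.235 mg/L.
Initial deficit D₀ = C_s − DO₀ = 8.43 − 7.759 = 0.6705 mg/L.
D(2.84) = [0.129×9.235/(1.02−0.129)](e^(−0.129×2.84) − e^(−1.02×2.84)) + 0.6705 e^(−1.02×2.84)
= 1.337 × (0.6933 − 0.05520) + 0.6705 × 0.05520 = 0.8901 mg/L.
DO = 8.43 − 0.8901 = 7.540 mg/L.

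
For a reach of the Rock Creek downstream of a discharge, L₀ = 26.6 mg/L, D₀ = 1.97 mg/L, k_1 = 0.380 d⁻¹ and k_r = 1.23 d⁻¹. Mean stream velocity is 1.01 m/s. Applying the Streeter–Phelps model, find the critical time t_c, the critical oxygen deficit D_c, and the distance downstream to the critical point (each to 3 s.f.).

t_c ≈ 1.17 d; D_c ≈ 5.27 mg/L; x_c ≈ 102 km

At the critical point dD/dt = 0, so k_1 L₀ e^(−k_1 t) = k_r D. Substituting D(t) from the Streeter–Phelps equation and solving for t gives
t_c = ln[(k_r/k_1)(1 − D₀(k_r−k_1)/(k_1 L₀))] / (k_r−k_1).
Here k_r−k_1 = 0.8500 d⁻¹ and 1 − D₀(k_r−k_1)/(k_1 L₀) = 1 − 1.97×0.8500/(0.380×26.6) = 0.8343, so
t_c = ln(3.237 × 0.8343) / 0.8500 = 0.9935 / 0.8500 = 1.169 d.
D_c = (k_1/k_r) L₀ e^(−k_1 t_c) = (0.380/1.23) × 26.6 × e^(−0.380×1.169) = 0.3089 × 26.6 × 0.6414 = 5.271 mg/L.
x_c = v t_c = 1.01 m/s × 1.169 d × 86400 s/d = 102000 m ≈ 102 km.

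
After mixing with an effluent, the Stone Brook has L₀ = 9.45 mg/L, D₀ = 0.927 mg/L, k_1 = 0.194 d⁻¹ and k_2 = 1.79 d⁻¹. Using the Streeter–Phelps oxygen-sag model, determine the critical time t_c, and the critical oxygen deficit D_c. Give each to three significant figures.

With k_2/k_1 = 9.227 and 1 − D₀(k_2−k_1)/(k_1 L₀) = 0.1930,
t_c = ln(9.227 × 0.1930) / (1.79 − 0.194) = ln(1.781) / 1.596 = 0.5770/1.596 = 0.3615 d.
L(t_c) = L₀ e^(−k_1 t_c) = 9.45 × 0.9323 = 8.810 mg/L, and at the critical point k_2 D_c = k_1 L, so D_c = (0.194/1.79) × 8.810 = 0.9548 mg/L.

t_c ≈ 0.362 d; D_c ≈ 0.955 mg/L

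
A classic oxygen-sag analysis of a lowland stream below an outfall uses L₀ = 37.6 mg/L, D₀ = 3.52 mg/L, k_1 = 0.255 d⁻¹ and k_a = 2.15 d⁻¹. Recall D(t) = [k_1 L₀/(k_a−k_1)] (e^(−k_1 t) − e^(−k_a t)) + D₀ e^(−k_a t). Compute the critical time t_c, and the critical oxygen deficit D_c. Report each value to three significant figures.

With k_a/k_1 = 8.431 and 1 − D₀(k_a−k_1)/(k_1 L₀) = 0.3043,
t_c = ln(8.431 × 0.3043) / (2.15 − 0.255) = ln(2.566) / 1.895 = 0.9422/1.895 = 0.4972 d.
D_c = (k_1/k_a) L₀ e^(−k_1 t_c) = (0.255/2.15) × 37.6 × e^(−0.255×0.4972) = 0.1186 × 37.6 × 0.8809 = 3.928 mg/L.

t_c ≈ 0.497 d; D_c ≈ 3.93 mg/L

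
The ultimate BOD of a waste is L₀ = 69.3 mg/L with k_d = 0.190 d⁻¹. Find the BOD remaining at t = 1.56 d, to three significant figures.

L_t = L₀ e^(−k_d t) = 69.3 × e^(−0.190×1.56) = 69.3 × 0.7435 = 51.52 mg/L.

L ≈ 51.5 mg/L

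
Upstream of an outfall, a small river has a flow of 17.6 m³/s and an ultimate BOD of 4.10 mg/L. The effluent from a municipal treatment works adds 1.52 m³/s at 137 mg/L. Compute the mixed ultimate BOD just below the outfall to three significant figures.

Flow-weighted mixing: C = (Q_r C_r + Q_w C_w)/(Q_r + Q_w)
= (17.6×4.10 + 1.52×137)/(17.6 + 1.52) = 280.4/19.12 = 14.67 mg/L.

14.7 mg/L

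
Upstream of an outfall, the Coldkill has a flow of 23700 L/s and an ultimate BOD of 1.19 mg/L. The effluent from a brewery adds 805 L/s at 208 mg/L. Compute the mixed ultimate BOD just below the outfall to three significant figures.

7.98 mg/L

Flow-weighted mixing: C = (Q_r C_r + Q_w C_w)/(Q_r + Q_w)
= (23700×1.19 + 805×208)/(23700 + 805) = 195600/24500 = 7.984 mg/L.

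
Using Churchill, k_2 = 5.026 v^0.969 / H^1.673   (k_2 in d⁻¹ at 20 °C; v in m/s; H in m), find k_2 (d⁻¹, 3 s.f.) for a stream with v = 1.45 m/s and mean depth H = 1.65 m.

k_2 ≈ 3.12 d⁻¹

k_2 = 5.026 × 1.45^0.969 / 1.65^1.673 = 5.026 × 1.433 / 2.311 = 3.117 d⁻¹.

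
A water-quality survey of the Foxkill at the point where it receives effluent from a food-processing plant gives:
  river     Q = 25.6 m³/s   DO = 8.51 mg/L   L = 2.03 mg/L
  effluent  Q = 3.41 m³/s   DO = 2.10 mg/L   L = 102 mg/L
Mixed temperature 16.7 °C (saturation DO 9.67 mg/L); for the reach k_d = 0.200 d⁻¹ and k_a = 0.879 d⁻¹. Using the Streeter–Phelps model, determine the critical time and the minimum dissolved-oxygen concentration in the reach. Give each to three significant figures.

t_c ≈ 1.24 d; minimum DO ≈ 7.22 mg/L

Mixed DO = (25.6×8.51 + 3.41×2.10)/(25.6+3.41) = 225.0/29.01 = 7.757 mg/L.
Mixed L₀ = (25.6×2.03 + 3.41×102)/(29.01) = 399.8/29.01 = 13.78 mg/L.
Initial deficit D₀ = C_s − DO₀ = 9.67 − 7.757 = 1.913 mg/L.
t_c = (1/0.6790) ln[(0.879/0.200)(1 − 1.913×0.6790/(0.200×13.78))] = 1.473 × ln(2.323) = 1.241 d.
D_c = (0.200/0.879) × 13.78 × e^(−0.200×1.241) = 0.2275 × 13.78 × 0.7801 = 2.446 mg/L.
Minimum DO = 9.67 − 2.446 = 7.224 mg/L.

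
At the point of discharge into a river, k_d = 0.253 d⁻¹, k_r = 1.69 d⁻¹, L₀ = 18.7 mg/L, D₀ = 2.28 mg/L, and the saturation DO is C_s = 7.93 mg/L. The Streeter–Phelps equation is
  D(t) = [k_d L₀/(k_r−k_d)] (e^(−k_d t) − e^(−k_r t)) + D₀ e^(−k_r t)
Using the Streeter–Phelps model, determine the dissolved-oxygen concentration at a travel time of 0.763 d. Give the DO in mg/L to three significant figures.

DO ≈ 5.49 mg/L

k_d L₀/(k_r−k_d) = 0.253×18.7/(1.69−0.253) = 4.731/1.437 = 3.292 mg/L.
e^(−k_d t) = e^(−0.253×0.7630) = 0.8244; e^(−k_r t) = e^(−1.69×0.7630) = 0.2754.
D = 3.292 × (0.8244 − 0.2754) + 2.28 × 0.2754 = 1.808 + 0.6280 = 2.436 mg/L.
DO = C_s − D = 7.93 − 2.436 = 5.494 mg/L.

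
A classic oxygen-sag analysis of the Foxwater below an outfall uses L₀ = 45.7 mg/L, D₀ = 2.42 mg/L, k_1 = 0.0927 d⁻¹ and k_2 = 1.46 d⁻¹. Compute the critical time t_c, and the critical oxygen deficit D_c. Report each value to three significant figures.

t_c = [1/(k_2−k_1)] ln[(k_2/k_1)(1 − D₀(k_2−k_1)/(k_1 L₀))]
= [1/(1.46−0.0927)] ln[(1.46/0.0927)(1 − 2.42×1.367/(0.0927×45.7))]
= (1/1.367) ln[15.75 × 0.2189] = 0.7314 × ln(3.448) = 0.7314 × 1.238 = 0.9053 d.
L(t_c) = L₀ e^(−k_1 t_c) = 45.7 × 0.9195 = 42.02 mg/L, and at the critical point k_2 D_c = k_1 L, so D_c = (0.0927/1.46) × 42.02 = 2.668 mg/L.

t_c ≈ 0.905 d; D_c ≈ 2.67 mg/L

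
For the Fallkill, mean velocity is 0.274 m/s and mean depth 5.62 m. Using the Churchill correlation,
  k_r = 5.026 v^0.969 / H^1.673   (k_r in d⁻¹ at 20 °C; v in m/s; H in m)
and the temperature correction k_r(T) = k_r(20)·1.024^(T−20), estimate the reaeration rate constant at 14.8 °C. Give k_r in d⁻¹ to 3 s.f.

k_r(20) = 5.026 × 0.274^0.969 / 5.62^1.673 = 5.026 × 0.2852 / 17.96 = 0.07982 d⁻¹.
k_r(14.8) = 0.07982 × 1.024^(14.8−20) = 0.07982 × 0.8840 = 0.07056 d⁻¹.

k_r ≈ 0.0706 d⁻¹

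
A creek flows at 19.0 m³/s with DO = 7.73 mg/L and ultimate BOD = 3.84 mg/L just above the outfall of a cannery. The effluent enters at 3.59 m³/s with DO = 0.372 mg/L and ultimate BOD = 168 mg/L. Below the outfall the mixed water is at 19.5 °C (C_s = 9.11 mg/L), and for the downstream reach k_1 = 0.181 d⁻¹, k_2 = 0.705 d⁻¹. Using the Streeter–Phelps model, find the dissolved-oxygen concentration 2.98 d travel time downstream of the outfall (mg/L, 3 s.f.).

DO ≈ 4.03 mg/L

Mixed DO = (19.0×7.73 + 3.59×0.372)/(19.0+3.59) = 148.2/22.59 = 6.561 mg/L.
Mixed L₀ = (19.0×3.84 + 3.59×168)/(22.59) = 676.1/22.59 = 29.93 mg/L.
Initial deficit D₀ = C_s − DO₀ = 9.11 − 6.561 = 2.549 mg/L.
D(2.98) = [0.181×29.93/(0.705−0.181)](e^(−0.181×2.98) − e^(−0.705×2.98)) + 2.549 e^(−0.705×2.98)
= 10.34 × (0.5831 − 0.1223) + 2.549 × 0.1223 = 5.075 mg/L.
DO = 9.11 − 5.075 = 4.035 mg/L.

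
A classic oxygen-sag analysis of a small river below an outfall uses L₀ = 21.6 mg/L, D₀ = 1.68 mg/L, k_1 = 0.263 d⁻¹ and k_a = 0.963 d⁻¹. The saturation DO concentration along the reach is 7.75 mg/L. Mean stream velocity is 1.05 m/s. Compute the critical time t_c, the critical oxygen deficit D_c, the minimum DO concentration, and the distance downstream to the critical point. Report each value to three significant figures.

t_c = [1/(k_a−k_1)] ln[(k_a/k_1)(1 − D₀(k_a−k_1)/(k_1 L₀))]
= [1/(0.963−0.263)] ln[(0.963/0.263)(1 − 1.68×0.7000/(0.263×21.6))]
= (1/0.7000) ln[3.662 × 0.7930] = 1.429 × ln(2.904) = 1.429 × 1.066 = 1.523 d.
D_c = (k_1/k_a) L₀ e^(−k_1 t_c) = (0.263/0.963) × 21.6 × e^(−0.263×1.523) = 0.2731 × 21.6 × 0.6700 = 3.952 mg/L.
Minimum DO = C_s − D_c = 7.75 − 3.952 = 3.798 mg/L.
x_c = v t_c = 1.05 m/s × 1.523 d × 86400 s/d = 138100 m ≈ 138 km.

t_c ≈ 1.52 d; D_c ≈ 3.95 mg/L; min DO ≈ 3.80 mg/L; x_c ≈ 138 km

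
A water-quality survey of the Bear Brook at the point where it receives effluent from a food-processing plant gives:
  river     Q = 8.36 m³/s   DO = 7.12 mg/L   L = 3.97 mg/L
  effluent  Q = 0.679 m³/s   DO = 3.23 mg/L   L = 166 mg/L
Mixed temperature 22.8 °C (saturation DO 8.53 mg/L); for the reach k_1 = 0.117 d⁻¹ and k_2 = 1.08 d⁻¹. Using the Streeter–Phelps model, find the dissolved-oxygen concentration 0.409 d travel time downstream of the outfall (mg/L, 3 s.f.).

DO ≈ 6.83 mg/L

Mixed DO = (8.36×7.12 + 0.679×3.23)/(8.36+0.679) = 61.72/9.039 = 6.828 mg/L.
Mixed L₀ = (8.36×3.97 + 0.679×166)/(9.039) = 145.9/9.039 = 16.14 mg/L.
Initial deficit D₀ = C_s − DO₀ = 8.53 − 6.828 = 1.702 mg/L.
D(0.409) = [0.117×16.14/(1.08−0.117)](e^(−0.117×0.409) − e^(−1.08×0.409)) + 1.702 e^(−1.08×0.409)
= 1.961 × (0.9533 − 0.6429) + 1.702 × 0.6429 = 1.703 mg/L.
DO = 8.53 − 1.703 = 6.827 mg/L.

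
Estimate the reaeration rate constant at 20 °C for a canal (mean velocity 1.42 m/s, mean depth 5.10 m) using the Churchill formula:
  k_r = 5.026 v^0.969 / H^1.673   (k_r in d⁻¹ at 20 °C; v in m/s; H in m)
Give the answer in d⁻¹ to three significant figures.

k_r = 5.026 × 1.42^0.969 / 5.10^1.673 = 5.026 × 1.405 / 15.27 = 0.4624 d⁻¹.

k_r ≈ 0.462 d⁻¹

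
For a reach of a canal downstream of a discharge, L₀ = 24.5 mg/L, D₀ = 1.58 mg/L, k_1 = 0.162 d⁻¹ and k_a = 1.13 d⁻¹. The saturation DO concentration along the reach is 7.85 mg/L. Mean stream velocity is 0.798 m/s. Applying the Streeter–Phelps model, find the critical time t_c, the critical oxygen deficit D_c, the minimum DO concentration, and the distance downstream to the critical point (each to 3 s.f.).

t_c ≈ 1.50 d; D_c ≈ 2.75 mg/L; min DO ≈ 5.10 mg/L; x_c ≈ 104 km

At the critical point dD/dt = 0, so k_1 L₀ e^(−k_1 t) = k_a D. Substituting D(t) from the Streeter–Phelps equation and solving for t gives
t_c = ln[(k_a/k_1)(1 − D₀(k_a−k_1)/(k_1 L₀))] / (k_a−k_1).
Here k_a−k_1 = 0.9680 d⁻¹ and 1 − D₀(k_a−k_1)/(k_1 L₀) = 1 − 1.58×0.9680/(0.162×24.5) = 0.6147, so
t_c = ln(6.975 × 0.6147) / 0.9680 = 1.456 / 0.9680 = 1.504 d.
D_c = (k_1/k_a) L₀ e^(−k_1 t_c) = (0.162/1.13) × 24.5 × e^(−0.162×1.504) = 0.1434 × 24.5 × 0.7838 = 2.753 mg/L.
Minimum DO = C_s − D_c = 7.85 − 2.753 = 5.097 mg/L.
x_c = v t_c = 0.798 m/s × 1.504 d × 86400 s/d = 103700 m ≈ 104 km.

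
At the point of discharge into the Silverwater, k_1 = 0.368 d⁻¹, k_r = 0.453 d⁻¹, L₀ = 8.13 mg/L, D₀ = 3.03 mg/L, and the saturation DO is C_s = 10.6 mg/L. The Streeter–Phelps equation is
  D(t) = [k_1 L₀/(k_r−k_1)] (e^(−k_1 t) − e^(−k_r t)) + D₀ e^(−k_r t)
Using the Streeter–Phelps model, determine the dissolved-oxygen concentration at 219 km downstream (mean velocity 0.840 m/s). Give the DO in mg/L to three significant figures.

DO ≈ 7.20 mg/L

Travel time t = x/v = 219 km / (0.840 m/s) = 219000 m / 0.840 m/s = 260700 s = 3.018 d.
k_1 L₀/(k_r−k_1) = 0.368×8.13/(0.453−0.368) = 2.992/0.08500 = 35.20 mg/L.
e^(−k_1 t) = e^(−0.368×3.018) = 0.3294; e^(−k_r t) = e^(−0.453×3.018) = 0.2549.
D = 35.20 × (0.3294 − 0.2549) + 3.03 × 0.2549 = 2.623 + 0.7723 = 3.395 mg/L.
DO = C_s − D = 10.6 − 3.395 = 7.205 mg/L.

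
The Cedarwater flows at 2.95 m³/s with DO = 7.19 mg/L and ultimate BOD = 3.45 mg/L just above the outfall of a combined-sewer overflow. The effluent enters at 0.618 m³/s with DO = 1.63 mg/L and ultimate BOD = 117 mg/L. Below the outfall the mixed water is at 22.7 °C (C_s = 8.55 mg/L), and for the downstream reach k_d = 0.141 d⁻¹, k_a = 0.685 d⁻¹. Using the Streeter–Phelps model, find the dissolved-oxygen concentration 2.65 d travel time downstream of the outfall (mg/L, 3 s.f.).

DO ≈ 5.02 mg/L

Mixed DO = (2.95×7.19 + 0.618×1.63)/(2.95+0.618) = 22.22/3.568 = 6.227 mg/L.
Mixed L₀ = (2.95×3.45 + 0.618×117)/(3.568) = 82.48/3.568 = 23.12 mg/L.
Initial deficit D₀ = C_s − DO₀ = 8.55 − 6.227 = 2.323 mg/L.
D(2.65) = [0.141×23.12/(0.685−0.141)](e^(−0.141×2.65) − e^(−0.685×2.65)) + 2.323 e^(−0.685×2.65)
= 5.992 × (0.6882 − 0.1628) + 2.323 × 0.1628 = 3.526 mg/L.
DO = 8.55 − 3.526 = 5.024 mg/L.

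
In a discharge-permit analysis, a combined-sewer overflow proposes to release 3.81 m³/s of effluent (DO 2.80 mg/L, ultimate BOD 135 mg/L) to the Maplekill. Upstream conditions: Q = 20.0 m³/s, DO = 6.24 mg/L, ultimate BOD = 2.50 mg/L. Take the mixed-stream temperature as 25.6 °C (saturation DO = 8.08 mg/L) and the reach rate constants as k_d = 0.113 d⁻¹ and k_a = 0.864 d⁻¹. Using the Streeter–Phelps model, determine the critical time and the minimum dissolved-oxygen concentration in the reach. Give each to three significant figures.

Mixed DO = (20.0×6.24 + 3.81×2.80)/(20.0+3.81) = 135.5/23.81 = 5.690 mg/L.
Mixed L₀ = (20.0×2.50 + 3.81×135)/(23.81) = 564.4/23.81 = 23.70 mg/L.
Initial deficit D₀ = C_s − DO₀ = 8.08 − 5.690 = 2.390 mg/L.
t_c = (1/0.7510) ln[(0.864/0.113)(1 − 2.390×0.7510/(0.113×23.70))] = 1.332 × ln(2.521) = 1.231 d.
D_c = (0.113/0.864) × 23.70 × e^(−0.113×1.231) = 0.1308 × 23.70 × 0.8701 = 2.697 mg/L.
Minimum DO = 8.08 − 2.697 = 5.383 mg/L.

t_c ≈ 1.23 d; minimum DO ≈ 5.38 mg/L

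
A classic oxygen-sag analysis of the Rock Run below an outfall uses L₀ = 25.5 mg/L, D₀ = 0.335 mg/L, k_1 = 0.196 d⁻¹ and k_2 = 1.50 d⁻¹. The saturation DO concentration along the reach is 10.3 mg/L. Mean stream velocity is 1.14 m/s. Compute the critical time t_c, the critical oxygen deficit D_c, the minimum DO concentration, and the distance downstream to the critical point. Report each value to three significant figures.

t_c ≈ 1.49 d; D_c ≈ 2.49 mg/L; min DO ≈ 7.81 mg/L; x_c ≈ 147 km

At the critical point dD/dt = 0, so k_1 L₀ e^(−k_1 t) = k_2 D. Substituting D(t) from the Streeter–Phelps equation and solving for t gives
t_c = ln[(k_2/k_1)(1 − D₀(k_2−k_1)/(k_1 L₀))] / (k_2−k_1).
Here k_2−k_1 = 1.304 d⁻¹ and 1 − D₀(k_2−k_1)/(k_1 L₀) = 1 − 0.335×1.304/(0.196×25.5) = 0.9126, so
t_c = ln(7.653 × 0.9126) / 1.304 = 1.944 / 1.304 = 1.491 d.
L(t_c) = L₀ e^(−k_1 t_c) = 25.5 × 0.7467 = 19.04 mg/L, and at the critical point k_2 D_c = k_1 L, so D_c = (0.196/1.50) × 19.04 = 2.488 mg/L.
Minimum DO = C_s − D_c = 10.3 − 2.488 = 7.812 mg/L.
x_c = v t_c = 1.14 m/s × 1.491 d × 86400 s/d = 146800 m ≈ 147 km.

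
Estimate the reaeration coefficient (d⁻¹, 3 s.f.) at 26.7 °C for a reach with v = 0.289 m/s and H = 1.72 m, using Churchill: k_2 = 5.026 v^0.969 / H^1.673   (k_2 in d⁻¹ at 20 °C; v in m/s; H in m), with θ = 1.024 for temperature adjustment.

k_2 ≈ 0.714 d⁻¹

k_2(20) = 5.026 × 0.289^0.969 / 1.72^1.673 = 5.026 × 0.3003 / 2.478 = 0.6092 d⁻¹.
k_2(26.7) = 0.6092 × 1.024^(26.7−20) = 0.6092 × 1.172 = 0.7142 d⁻¹.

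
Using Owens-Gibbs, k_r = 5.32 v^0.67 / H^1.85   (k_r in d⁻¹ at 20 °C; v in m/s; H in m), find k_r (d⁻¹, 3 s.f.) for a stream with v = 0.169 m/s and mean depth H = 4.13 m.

k_r = 5.32 × 0.169^0.67 / 4.13^1.85 = 5.32 × 0.3039 / 13.79 = 0.1172 d⁻¹.

k_r ≈ 0.117 d⁻¹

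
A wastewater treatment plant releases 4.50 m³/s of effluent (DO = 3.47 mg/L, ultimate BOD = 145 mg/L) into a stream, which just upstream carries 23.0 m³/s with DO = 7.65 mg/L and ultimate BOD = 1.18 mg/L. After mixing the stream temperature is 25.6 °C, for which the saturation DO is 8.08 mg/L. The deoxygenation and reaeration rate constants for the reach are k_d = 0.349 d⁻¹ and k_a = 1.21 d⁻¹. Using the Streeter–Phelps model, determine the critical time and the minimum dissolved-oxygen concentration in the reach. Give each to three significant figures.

t_c ≈ 1.31 d; minimum DO ≈ 3.56 mg/L

Mixed DO = (23.0×7.65 + 4.50×3.47)/(23.0+4.50) = 191.6/27.50 = 6.966 mg/L.
Mixed L₀ = (23.0×1.18 + 4.50×145)/(27.50) = 679.6/27.50 = 24.71 mg/L.
Initial deficit D₀ = C_s − DO₀ = 8.08 − 6.966 = 1.114 mg/L.
t_c = (1/0.8610) ln[(1.21/0.349)(1 − 1.114×0.8610/(0.349×24.71))] = 1.161 × ln(3.082) = 1.307 d.
D_c = (0.349/1.21) × 24.71 × e^(−0.349×1.307) = 0.2884 × 24.71 × 0.6337 = 4.517 mg/L.
Minimum DO = 8.08 − 4.517 = 3.563 mg/L.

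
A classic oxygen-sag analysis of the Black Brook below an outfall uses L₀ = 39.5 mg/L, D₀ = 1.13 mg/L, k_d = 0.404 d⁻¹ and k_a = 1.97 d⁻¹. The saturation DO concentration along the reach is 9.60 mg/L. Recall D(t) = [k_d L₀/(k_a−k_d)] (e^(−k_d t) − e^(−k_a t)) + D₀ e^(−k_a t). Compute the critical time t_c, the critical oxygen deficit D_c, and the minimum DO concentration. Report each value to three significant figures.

At the critical point dD/dt = 0, so k_d L₀ e^(−k_d t) = k_a D. Substituting D(t) from the Streeter–Phelps equation and solving for t gives
t_c = ln[(k_a/k_d)(1 − D₀(k_a−k_d)/(k_d L₀))] / (k_a−k_d).
Here k_a−k_d = 1.566 d⁻¹ and 1 − D₀(k_a−k_d)/(k_d L₀) = 1 − 1.13×1.566/(0.404×39.5) = 0.8891, so
t_c = ln(4.876 × 0.8891) / 1.566 = 1.467 / 1.566 = 0.9367 d.
L(t_c) = L₀ e^(−k_d t_c) = 39.5 × 0.6849 = 27.06 mg/L, and at the critical point k_a D_c = k_d L, so D_c = (0.404/1.97) × 27.06 = 5.548 mg/L.
Minimum DO = C_s − D_c = 9.60 − 5.548 = 4.052 mg/L.

t_c ≈ 0.937 d; D_c ≈ 5.55 mg/L; min DO ≈ 4.05 mg/L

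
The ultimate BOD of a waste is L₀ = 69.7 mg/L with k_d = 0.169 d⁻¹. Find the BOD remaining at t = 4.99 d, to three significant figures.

L ≈ 30.0 mg/L

L_t = L₀ e^(−k_d t) = 69.7 × e^(−0.169×4.99) = 69.7 × 0.4303 = 29.99 mg/L.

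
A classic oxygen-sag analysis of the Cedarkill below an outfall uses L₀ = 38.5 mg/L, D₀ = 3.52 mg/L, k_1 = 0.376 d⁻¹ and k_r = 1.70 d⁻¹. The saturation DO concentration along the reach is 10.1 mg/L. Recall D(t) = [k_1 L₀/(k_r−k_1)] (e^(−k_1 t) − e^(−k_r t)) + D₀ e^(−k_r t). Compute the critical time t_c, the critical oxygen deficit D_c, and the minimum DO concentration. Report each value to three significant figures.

t_c ≈ 0.846 d; D_c ≈ 6.19 mg/L; min DO ≈ 3.91 mg/L

At the critical point dD/dt = 0, so k_1 L₀ e^(−k_1 t) = k_r D. Substituting D(t) from the Streeter–Phelps equation and solving for t gives
t_c = ln[(k_r/k_1)(1 − D₀(k_r−k_1)/(k_1 L₀))] / (k_r−k_1).
Here k_r−k_1 = 1.324 d⁻¹ and 1 − D₀(k_r−k_1)/(k_1 L₀) = 1 − 3.52×1.324/(0.376×38.5) = 0.6781, so
t_c = ln(4.521 × 0.6781) / 1.324 = 1.120 / 1.324 = 0.8461 d.
D_c = (k_1/k_r) L₀ e^(−k_1 t_c) = (0.376/1.70) × 38.5 × e^(−0.376×0.8461) = 0.2212 × 38.5 × 0.7275 = 6.195 mg/L.
Minimum DO = C_s − D_c = 10.1 − 6.195 = 3.905 mg/L.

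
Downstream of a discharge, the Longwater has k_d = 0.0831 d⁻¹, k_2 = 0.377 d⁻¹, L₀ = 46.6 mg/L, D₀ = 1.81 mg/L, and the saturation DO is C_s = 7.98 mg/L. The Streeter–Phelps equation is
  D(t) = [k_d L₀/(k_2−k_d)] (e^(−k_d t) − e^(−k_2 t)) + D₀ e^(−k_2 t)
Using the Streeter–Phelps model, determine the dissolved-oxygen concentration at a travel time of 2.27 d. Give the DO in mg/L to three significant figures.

k_d L₀/(k_2−k_d) = 0.0831×46.6/(0.377−0.0831) = 3.872/0.2939 = 13.18 mg/L.
e^(−k_d t) = e^(−0.0831×2.270) = 0.8281; e^(−k_2 t) = e^(−0.377×2.270) = 0.4249.
D = 13.18 × (0.8281 − 0.4249) + 1.81 × 0.4249 = 5.312 + 0.7692 = 6.081 mg/L.
DO = C_s − D = 7.98 − 6.081 = 1.899 mg/L.

DO ≈ 1.90 mg/L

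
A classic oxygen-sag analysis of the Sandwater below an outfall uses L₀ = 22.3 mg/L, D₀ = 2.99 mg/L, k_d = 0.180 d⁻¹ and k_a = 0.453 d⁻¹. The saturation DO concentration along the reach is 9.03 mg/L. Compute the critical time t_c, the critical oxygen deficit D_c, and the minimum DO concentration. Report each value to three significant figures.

With k_a/k_d = 2.517 and 1 − D₀(k_a−k_d)/(k_d L₀) = 0.7966,
t_c = ln(2.517 × 0.7966) / (0.453 − 0.180) = ln(2.005) / 0.2730 = 0.6956/0.2730 = 2.548 d.
L(t_c) = L₀ e^(−k_d t_c) = 22.3 × 0.6321 = 14.10 mg/L, and at the critical point k_a D_c = k_d L, so D_c = (0.180/0.453) × 14.10 = 5.601 mg/L.
Minimum DO = C_s − D_c = 9.03 − 5.601 = 3.429 mg/L.

t_c ≈ 2.55 d; D_c ≈ 5.60 mg/L; min DO ≈ 3.43 mg/L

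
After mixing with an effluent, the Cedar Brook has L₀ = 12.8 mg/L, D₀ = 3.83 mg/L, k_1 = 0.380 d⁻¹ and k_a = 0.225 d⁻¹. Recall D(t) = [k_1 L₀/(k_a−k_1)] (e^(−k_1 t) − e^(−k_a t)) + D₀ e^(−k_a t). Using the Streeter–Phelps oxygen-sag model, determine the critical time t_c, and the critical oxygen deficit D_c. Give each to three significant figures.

t_c ≈ 2.64 d; D_c ≈ 7.93 mg/L

t_c = [1/(k_a−k_1)] ln[(k_a/k_1)(1 − D₀(k_a−k_1)/(k_1 L₀))]
= [1/(0.225−0.380)] ln[(0.225/0.380)(1 − 3.83×-0.1550/(0.380×12.8))]
= (1/-0.1550) ln[0.5921 × 1.122] = -6.452 × ln(0.6644) = -6.452 × -0.4089 = 2.638 d.
D_c = (k_1/k_a) L₀ e^(−k_1 t_c) = (0.380/0.225) × 12.8 × e^(−0.380×2.638) = 1.689 × 12.8 × 0.3670 = 7.933 mg/L.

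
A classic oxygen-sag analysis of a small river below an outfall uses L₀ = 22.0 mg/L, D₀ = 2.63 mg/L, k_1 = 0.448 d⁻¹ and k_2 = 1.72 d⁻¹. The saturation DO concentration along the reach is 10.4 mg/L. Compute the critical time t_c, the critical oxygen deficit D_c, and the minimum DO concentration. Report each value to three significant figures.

With k_2/k_1 = 3.839 and 1 − D₀(k_2−k_1)/(k_1 L₀) = 0.6606,
t_c = ln(3.839 × 0.6606) / (1.72 − 0.448) = ln(2.536) / 1.272 = 0.9306/1.272 = 0.7316 d.
L(t_c) = L₀ e^(−k_1 t_c) = 22.0 × 0.7205 = 15.85 mg/L, and at the critical point k_2 D_c = k_1 L, so D_c = (0.448/1.72) × 15.85 = 4.129 mg/L.
Minimum DO = C_s − D_c = 10.4 − 4.129 = 6.271 mg/L.

t_c ≈ 0.732 d; D_c ≈ 4.13 mg/L; min DO ≈ 6.27 mg/L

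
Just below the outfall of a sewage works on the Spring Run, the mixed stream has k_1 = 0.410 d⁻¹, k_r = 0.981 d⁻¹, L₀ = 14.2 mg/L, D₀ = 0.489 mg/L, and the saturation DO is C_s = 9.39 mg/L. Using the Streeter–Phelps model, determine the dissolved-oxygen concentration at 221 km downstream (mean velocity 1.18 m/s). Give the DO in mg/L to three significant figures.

DO ≈ 6.36 mg/L

Travel time t = x/v = 221 km / (1.18 m/s) = 221000 m / 1.18 m/s = 187300 s = 2.168 d.
k_1 L₀/(k_r−k_1) = 0.410×14.2/(0.981−0.410) = 5.822/0.5710 = 10.20 mg/L.
e^(−k_1 t) = e^(−0.410×2.168) = 0.4112; e^(−k_r t) = e^(−0.981×2.168) = 0.1193.
D = 10.20 × (0.4112 − 0.1193) + 0.489 × 0.1193 = 2.976 + 0.05832 = 3.035 mg/L.
DO = C_s − D = 9.39 − 3.035 = 6.355 mg/L.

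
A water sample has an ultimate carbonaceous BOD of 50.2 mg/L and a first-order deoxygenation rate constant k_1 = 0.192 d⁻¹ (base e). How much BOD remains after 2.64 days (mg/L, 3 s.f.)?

L ≈ 30.2 mg/L

L_t = L₀ e^(−k_1 t) = 50.2 × e^(−0.192×2.64) = 50.2 × 0.6024 = 30.24 mg/L.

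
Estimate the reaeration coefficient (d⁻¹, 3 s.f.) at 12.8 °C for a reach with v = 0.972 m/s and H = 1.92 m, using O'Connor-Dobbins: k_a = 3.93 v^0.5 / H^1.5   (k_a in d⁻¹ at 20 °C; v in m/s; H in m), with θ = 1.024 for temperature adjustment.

k_a ≈ 1.23 d⁻¹

k_a(20) = 3.93 × 0.972^0.5 / 1.92^1.5 = 3.93 × 0.9859 / 2.660 = 1.456 d⁻¹.
k_a(12.8) = 1.456 × 1.024^(12.8−20) = 1.456 × 0.8430 = 1.228 d⁻¹.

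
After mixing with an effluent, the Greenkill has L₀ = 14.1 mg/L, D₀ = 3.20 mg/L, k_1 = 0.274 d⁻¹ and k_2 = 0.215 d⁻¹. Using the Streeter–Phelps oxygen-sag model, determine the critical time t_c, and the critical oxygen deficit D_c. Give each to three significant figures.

With k_2/k_1 = 0.7847 and 1 − D₀(k_2−k_1)/(k_1 L₀) = 1.049,
t_c = ln(0.7847 × 1.049) / (0.215 − 0.274) = ln(0.8230) / -0.05900 = -0.1948/-0.05900 = 3.301 d.
D_c = (k_1/k_2) L₀ e^(−k_1 t_c) = (0.274/0.215) × 14.1 × e^(−0.274×3.301) = 1.274 × 14.1 × 0.4047 = 7.273 mg/L.

t_c ≈ 3.30 d; D_c ≈ 7.27 mg/L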